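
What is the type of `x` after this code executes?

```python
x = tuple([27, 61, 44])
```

tuple() constructor returns tuple

tuple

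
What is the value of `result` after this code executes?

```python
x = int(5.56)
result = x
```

x = 5; result = 5

5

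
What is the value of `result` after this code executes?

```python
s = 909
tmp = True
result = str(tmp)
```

s = 909; tmp = True; result = 'True'

'True'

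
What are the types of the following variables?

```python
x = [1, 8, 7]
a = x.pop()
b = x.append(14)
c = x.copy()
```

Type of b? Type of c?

append() returns None; copy() returns list

NoneType, list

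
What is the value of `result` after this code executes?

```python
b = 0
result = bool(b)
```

b = 0; result = False

False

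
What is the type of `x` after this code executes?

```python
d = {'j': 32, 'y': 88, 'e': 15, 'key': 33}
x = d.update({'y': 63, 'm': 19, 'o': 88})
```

dict.update() returns None

NoneType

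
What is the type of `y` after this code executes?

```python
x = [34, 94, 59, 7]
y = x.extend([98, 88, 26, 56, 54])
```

list.extend() returns None

NoneType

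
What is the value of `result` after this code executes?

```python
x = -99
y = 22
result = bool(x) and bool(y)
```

x = -99; y = 22; result = True

True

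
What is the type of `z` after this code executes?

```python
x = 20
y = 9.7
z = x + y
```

int + float = float

float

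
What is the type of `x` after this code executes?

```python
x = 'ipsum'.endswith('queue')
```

str.endswith() returns bool

bool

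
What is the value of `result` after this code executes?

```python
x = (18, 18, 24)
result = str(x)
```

x = (18, 18, 24); result = '(18, 18, 24)'

'(18, 18, 24)'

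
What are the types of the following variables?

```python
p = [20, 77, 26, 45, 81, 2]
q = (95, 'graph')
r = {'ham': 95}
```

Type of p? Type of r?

p is assigned a list literal (square brackets); r is assigned a dict literal ({key: value})

list, dict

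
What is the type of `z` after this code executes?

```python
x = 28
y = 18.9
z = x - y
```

int - float = float

float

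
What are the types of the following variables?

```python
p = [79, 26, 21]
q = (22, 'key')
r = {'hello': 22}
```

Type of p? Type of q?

p is assigned a list literal (square brackets); q is assigned a tuple (parenthesized, comma-separated values)

list, tuple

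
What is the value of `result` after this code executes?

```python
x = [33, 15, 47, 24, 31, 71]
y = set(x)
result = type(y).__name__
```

x is list; y is set; result = 'set'

'set'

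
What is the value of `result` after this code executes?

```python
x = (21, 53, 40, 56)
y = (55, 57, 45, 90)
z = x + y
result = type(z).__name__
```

x is tuple; y is tuple; z is tuple; result = 'tuple'

'tuple'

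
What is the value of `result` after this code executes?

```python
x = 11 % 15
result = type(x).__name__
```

x is int; result = 'int'

'int'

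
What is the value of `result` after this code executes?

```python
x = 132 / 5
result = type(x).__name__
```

x is float; result = 'float'

'float'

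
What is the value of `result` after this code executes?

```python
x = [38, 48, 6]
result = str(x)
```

x = [38, 48, 6]; result = '[38, 48, 6]'

'[38, 48, 6]'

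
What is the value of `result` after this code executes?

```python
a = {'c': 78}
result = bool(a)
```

a = {'c': 78}; result = True

True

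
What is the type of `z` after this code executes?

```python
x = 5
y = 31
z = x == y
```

Equality comparison returns bool

bool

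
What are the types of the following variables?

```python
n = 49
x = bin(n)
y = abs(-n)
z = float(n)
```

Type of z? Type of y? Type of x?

float() returns float; abs() of int returns int; bin() returns str

float, int, str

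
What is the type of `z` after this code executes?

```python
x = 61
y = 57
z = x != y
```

Comparison returns bool

bool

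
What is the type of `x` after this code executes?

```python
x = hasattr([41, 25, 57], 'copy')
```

hasattr() returns bool

bool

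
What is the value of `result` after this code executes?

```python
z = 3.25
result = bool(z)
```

z = 3.25; result = True

True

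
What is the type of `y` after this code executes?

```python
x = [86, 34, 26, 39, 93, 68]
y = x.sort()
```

list.sort() returns None (mutates in place)

NoneType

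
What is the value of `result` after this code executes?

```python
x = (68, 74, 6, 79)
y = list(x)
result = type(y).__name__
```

x is tuple; y is list; result = 'list'

'list'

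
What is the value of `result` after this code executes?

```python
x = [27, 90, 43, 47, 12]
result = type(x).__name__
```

x is list; result = 'list'

'list'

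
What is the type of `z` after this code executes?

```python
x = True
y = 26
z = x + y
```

bool + int = int (bool is subclass of int)

int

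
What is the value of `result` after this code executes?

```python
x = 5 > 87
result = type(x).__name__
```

x is bool; result = 'bool'

'bool'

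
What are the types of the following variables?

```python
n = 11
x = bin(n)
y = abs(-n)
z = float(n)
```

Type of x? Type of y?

bin() returns str; abs() of int returns int

str, int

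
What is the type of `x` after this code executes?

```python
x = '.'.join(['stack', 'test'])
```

str.join() returns str

str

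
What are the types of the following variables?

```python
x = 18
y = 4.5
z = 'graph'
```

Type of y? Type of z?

y is assigned a number with a decimal point, so it is a float; z is assigned a quoted string literal, so it is a str

float, str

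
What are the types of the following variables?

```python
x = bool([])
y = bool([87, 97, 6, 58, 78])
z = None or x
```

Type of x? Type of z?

bool() returns bool; None or bool returns the bool

bool, bool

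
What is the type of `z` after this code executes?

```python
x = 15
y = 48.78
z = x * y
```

int * float = float

float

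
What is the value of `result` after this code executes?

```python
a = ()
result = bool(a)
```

a = (); result = False

False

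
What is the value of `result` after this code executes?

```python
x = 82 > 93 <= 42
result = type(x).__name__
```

x is bool; result = 'bool'

'bool'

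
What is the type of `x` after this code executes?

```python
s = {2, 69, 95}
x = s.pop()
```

Popping from set[int] returns int

int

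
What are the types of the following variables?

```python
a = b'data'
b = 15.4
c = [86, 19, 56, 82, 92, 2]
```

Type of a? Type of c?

a is assigned a bytes literal (b'...' prefix); c is assigned a list literal (square brackets)

bytes, list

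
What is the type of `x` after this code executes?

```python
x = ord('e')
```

ord() returns int (code point)

int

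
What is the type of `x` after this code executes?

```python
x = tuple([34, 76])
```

tuple() constructor returns tuple

tuple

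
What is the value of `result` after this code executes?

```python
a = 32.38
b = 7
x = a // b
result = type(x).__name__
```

a is float; b is int; x is float; result = 'float'

'float'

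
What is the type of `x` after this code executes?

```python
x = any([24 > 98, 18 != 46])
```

any() returns bool

bool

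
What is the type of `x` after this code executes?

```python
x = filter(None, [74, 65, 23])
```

filter() returns a filter object

filter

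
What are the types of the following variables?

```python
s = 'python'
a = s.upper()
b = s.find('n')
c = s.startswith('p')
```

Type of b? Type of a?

find() returns int; upper() returns str

int, str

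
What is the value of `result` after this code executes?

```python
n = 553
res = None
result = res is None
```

n = 553; res = None; result = True

True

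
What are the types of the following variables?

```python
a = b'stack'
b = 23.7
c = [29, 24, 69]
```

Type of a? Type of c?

a is assigned a bytes literal (b'...' prefix); c is assigned a list literal (square brackets)

bytes, list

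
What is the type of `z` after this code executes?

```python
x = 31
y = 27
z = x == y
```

Equality comparison returns bool

bool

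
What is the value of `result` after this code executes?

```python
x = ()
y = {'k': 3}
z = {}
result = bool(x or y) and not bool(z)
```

x = (); y = {'k': 3}; z = {}; result = True

True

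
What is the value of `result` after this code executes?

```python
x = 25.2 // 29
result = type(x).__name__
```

x is float; result = 'float'

'float'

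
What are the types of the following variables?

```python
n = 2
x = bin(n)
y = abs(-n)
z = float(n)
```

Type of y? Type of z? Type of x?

abs() of int returns int; float() returns float; bin() returns str

int, float, str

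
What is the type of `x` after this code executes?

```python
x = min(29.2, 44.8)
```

min() of floats returns float

float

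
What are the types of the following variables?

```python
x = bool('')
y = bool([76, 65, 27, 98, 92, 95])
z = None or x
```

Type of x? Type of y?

bool() returns bool; bool() returns bool

bool, bool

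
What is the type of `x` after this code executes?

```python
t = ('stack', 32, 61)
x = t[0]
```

Index 0 of tuple is a str literal

str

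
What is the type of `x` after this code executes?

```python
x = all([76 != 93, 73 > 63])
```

all() returns bool

bool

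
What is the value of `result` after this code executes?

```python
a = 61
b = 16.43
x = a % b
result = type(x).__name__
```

a is int; b is float; x is float; result = 'float'

'float'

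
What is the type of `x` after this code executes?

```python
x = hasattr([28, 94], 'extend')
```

hasattr() returns bool

bool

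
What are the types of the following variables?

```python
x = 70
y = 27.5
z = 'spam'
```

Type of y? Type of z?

y is assigned a number with a decimal point, so it is a float; z is assigned a quoted string literal, so it is a str

float, str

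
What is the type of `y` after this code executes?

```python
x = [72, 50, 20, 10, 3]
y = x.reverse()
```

list.reverse() returns None

NoneType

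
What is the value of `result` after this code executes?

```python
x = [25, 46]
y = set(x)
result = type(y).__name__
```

x is list; y is set; result = 'set'

'set'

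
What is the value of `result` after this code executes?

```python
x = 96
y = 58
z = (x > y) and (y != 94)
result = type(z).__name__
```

x is int; y is int; z is bool; result = 'bool'

'bool'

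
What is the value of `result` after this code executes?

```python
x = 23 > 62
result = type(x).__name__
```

x is bool; result = 'bool'

'bool'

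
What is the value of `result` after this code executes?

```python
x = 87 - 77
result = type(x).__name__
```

x is int; result = 'int'

'int'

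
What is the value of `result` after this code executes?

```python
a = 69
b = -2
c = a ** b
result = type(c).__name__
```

a is int; b is int; c is float; result = 'float'

'float'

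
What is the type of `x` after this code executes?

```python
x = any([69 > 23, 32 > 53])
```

any() returns bool

bool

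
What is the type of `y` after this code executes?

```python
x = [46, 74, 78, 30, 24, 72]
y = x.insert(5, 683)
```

list.insert() returns None

NoneType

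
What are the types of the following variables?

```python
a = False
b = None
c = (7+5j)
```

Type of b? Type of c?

b is assigned None, whose type is NoneType; c is assigned (7+5j), an int plus an imaginary literal (j suffix), which evaluates to complex

NoneType, complex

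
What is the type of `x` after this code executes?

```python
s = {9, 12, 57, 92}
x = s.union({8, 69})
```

set.union() returns a new set

set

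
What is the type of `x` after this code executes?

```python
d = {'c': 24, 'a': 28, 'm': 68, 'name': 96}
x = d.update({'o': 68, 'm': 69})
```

dict.update() returns None

NoneType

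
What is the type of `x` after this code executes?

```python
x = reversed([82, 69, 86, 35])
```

reversed() on a list returns list_reverseiterator

list_reverseiterator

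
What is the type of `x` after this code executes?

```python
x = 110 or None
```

'or' returns first truthy value

int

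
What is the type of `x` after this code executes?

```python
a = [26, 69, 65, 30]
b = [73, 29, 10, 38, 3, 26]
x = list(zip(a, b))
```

list(zip()) returns a list of tuples

list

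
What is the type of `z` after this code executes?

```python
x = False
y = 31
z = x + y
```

bool + int = int (bool is subclass of int)

int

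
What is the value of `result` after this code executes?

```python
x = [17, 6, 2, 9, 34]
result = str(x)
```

x = [17, 6, 2, 9, 34]; result = '[17, 6, 2, 9, 34]'

'[17, 6, 2, 9, 34]'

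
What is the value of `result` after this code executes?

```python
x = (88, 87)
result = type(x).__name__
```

x is tuple; result = 'tuple'

'tuple'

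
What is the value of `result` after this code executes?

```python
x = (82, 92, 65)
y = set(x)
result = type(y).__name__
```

x is tuple; y is set; result = 'set'

'set'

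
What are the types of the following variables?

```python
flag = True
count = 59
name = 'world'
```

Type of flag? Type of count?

flag is assigned the constant True, which has type bool; count is assigned a bare integer (no decimal point), so it is an int

bool, int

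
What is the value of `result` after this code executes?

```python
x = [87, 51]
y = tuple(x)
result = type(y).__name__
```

x is list; y is tuple; result = 'tuple'

'tuple'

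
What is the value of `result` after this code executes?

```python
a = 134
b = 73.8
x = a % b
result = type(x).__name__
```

a is int; b is float; x is float; result = 'float'

'float'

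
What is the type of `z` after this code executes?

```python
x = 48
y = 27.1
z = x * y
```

int * float = float

float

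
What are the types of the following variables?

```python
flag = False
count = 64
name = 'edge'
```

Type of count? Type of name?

count is assigned a bare integer (no decimal point), so it is an int; name is assigned a quoted string literal, so it is a str

int, str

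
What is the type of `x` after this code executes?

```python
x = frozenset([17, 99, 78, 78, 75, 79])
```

frozenset() returns frozenset

frozenset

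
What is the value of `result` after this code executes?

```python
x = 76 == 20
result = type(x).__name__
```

x is bool; result = 'bool'

'bool'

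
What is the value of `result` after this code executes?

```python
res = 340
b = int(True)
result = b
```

res = 340; b = 1; result = 1

1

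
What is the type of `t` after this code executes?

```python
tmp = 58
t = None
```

None has type NoneType

NoneType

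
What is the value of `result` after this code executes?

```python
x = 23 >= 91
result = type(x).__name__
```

x is bool; result = 'bool'

'bool'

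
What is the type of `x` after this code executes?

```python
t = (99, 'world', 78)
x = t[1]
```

Index 1 of tuple is a str literal

str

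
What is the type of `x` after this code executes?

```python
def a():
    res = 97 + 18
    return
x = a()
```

Bare return returns None

NoneType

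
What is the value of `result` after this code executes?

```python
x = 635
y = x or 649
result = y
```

x = 635; y = 635; result = 635

635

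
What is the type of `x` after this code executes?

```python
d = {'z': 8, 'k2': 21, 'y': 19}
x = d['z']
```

Accessing dict[str, int] with str key returns int

int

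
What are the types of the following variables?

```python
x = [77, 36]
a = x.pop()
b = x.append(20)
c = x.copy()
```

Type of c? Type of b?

copy() returns list; append() returns None

list, NoneType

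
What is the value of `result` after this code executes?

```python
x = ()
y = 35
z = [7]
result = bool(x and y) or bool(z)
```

x = (); y = 35; z = [7]; result = True

True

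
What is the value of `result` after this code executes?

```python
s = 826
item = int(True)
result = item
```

s = 826; item = 1; result = 1

1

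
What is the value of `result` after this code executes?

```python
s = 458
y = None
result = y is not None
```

s = 458; y = None; result = False

False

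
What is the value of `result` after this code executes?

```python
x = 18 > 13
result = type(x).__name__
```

x is bool; result = 'bool'

'bool'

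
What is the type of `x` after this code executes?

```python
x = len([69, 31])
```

len() always returns int

int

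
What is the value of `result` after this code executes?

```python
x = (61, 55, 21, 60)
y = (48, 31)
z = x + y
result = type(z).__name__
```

x is tuple; y is tuple; z is tuple; result = 'tuple'

'tuple'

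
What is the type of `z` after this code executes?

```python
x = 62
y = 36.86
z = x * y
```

int * float = float

float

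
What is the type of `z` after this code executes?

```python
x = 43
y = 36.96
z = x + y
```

int + float = float

float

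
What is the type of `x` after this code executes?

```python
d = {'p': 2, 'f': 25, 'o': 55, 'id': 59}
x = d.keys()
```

.keys() returns dict_keys view

dict_keys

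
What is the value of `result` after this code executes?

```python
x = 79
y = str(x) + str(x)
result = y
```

x = 79; y = '7979'; result = '7979'

'7979'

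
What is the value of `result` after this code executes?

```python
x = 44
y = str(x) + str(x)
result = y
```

x = 44; y = '4444'; result = '4444'

'4444'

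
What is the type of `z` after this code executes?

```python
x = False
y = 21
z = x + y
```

bool + int = int (bool is subclass of int)

int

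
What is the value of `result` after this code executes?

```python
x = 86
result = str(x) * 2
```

x = 86; result = '8686'

'8686'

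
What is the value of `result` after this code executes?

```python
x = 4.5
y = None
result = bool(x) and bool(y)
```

x = 4.5; y = None; result = False

False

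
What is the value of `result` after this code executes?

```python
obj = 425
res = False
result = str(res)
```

obj = 425; res = False; result = 'False'

'False'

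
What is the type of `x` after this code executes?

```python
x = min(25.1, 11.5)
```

min() of floats returns float

float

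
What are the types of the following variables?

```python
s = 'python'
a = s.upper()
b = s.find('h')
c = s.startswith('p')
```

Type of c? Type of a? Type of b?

startswith() returns bool; upper() returns str; find() returns int

bool, str, int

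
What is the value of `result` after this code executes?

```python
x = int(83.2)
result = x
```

x = 83; result = 83

83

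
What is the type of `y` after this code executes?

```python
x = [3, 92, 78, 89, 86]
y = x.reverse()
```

list.reverse() returns None

NoneType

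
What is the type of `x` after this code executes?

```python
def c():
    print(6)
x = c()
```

Function without return returns None

NoneType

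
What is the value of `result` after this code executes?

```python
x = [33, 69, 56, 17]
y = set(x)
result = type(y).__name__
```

x is list; y is set; result = 'set'

'set'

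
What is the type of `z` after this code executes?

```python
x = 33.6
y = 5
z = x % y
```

float % int = float

float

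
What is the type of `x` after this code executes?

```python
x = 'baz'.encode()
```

str.encode() returns bytes

bytes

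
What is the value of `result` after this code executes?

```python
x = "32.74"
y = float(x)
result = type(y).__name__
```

x is str; y is float; result = 'float'

'float'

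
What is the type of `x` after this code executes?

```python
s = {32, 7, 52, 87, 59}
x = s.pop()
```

Popping from set[int] returns int

int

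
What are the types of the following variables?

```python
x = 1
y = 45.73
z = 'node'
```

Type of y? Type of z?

y is assigned a number with a decimal point, so it is a float; z is assigned a quoted string literal, so it is a str

float, str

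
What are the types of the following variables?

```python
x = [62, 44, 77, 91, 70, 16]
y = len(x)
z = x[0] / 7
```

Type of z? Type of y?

int / int = float; len() returns int

float, int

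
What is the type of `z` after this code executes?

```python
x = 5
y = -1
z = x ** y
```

int ** negative = float

float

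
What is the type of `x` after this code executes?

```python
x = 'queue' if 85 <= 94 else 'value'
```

Both branches of conditional are str

str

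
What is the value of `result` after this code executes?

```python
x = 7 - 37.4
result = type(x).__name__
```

x is float; result = 'float'

'float'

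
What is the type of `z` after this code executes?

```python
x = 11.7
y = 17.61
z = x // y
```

float // float = float

float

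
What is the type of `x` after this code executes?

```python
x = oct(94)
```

oct() returns str representation

str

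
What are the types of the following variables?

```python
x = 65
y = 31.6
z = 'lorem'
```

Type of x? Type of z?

x is assigned a bare integer (no decimal point), so it is an int; z is assigned a quoted string literal, so it is a str

int, str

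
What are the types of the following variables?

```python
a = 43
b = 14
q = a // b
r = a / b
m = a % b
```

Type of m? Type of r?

% of ints returns int; / returns float

int, float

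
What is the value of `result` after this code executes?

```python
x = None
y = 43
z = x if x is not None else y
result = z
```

x = None; y = 43; z = 43; result = 43

43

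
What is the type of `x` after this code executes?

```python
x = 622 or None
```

'or' returns first truthy value

int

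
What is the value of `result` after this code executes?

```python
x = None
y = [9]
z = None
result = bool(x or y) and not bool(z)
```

x = None; y = [9]; z = None; result = True

True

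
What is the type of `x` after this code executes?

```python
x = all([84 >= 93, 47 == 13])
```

all() returns bool

bool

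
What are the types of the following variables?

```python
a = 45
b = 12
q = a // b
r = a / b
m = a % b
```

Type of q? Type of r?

// returns int; / returns float

int, float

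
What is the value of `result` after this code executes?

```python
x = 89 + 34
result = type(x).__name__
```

x is int; result = 'int'

'int'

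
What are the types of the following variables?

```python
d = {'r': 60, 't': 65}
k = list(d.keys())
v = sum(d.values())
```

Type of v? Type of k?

sum of ints is int; list() converts to list

int, list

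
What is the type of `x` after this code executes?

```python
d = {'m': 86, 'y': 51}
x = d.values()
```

.values() returns dict_values view

dict_values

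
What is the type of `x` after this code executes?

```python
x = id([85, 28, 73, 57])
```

id() returns int

int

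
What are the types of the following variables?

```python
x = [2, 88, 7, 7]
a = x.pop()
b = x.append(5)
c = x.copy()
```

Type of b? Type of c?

append() returns None; copy() returns list

NoneType, list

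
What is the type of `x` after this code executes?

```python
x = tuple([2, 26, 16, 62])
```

tuple() constructor returns tuple

tuple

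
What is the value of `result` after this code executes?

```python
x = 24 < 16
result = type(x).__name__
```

x is bool; result = 'bool'

'bool'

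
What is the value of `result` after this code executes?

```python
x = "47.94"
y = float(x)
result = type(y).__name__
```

x is str; y is float; result = 'float'

'float'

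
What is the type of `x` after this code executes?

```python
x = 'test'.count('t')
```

str.count() returns int

int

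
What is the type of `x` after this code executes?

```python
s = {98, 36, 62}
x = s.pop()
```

Popping from set[int] returns int

int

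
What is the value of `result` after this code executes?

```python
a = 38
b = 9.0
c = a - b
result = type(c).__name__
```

a is int; b is float; c is float; result = 'float'

'float'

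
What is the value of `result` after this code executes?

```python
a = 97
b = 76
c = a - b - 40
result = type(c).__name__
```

a is int; b is int; c is int; result = 'int'

'int'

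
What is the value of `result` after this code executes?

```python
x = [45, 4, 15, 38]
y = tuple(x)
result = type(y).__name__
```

x is list; y is tuple; result = 'tuple'

'tuple'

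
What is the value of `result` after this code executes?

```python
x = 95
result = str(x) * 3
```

x = 95; result = '959595'

'959595'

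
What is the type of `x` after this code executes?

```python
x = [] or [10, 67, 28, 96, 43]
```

'or' returns first truthy value (list)

list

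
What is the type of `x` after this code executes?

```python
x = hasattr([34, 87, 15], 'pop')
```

hasattr() returns bool

bool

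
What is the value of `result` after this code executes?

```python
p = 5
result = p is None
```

p = 5; result = False

False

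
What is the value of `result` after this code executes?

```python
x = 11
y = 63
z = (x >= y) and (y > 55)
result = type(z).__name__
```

x is int; y is int; z is bool; result = 'bool'

'bool'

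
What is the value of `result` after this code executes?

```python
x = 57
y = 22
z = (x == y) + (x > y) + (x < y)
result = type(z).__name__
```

x is int; y is int; z is int; result = 'int'

'int'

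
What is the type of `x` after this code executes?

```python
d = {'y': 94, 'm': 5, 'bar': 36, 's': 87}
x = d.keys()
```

.keys() returns dict_keys view

dict_keys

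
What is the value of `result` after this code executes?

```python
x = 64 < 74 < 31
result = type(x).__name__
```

x is bool; result = 'bool'

'bool'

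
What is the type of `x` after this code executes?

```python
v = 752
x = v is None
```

'is' comparison returns bool

bool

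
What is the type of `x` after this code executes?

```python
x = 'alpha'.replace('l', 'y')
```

str.replace() returns str

str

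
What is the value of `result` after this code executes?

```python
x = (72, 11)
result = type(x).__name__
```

x is tuple; result = 'tuple'

'tuple'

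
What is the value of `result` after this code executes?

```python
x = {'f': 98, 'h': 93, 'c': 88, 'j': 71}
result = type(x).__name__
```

x is dict; result = 'dict'

'dict'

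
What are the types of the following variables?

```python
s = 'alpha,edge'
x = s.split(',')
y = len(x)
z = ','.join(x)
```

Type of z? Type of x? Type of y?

str.join() returns str; str.split() returns list; len() returns int

str, list, int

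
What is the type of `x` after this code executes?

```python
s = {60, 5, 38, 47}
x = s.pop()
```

Popping from set[int] returns int

int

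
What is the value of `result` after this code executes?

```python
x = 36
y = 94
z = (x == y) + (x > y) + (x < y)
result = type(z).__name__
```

x is int; y is int; z is int; result = 'int'

'int'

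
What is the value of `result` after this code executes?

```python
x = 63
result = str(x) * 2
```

x = 63; result = '6363'

'6363'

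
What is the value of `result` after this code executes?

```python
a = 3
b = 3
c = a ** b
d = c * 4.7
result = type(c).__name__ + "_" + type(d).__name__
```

a is int; b is int; c is int; d is float; result = 'int_float'

'int_float'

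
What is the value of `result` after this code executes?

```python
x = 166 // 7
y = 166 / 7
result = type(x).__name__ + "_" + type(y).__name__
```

x is int; y is float; result = 'int_float'

'int_float'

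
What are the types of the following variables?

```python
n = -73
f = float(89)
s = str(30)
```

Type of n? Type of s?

n is assigned a bare integer (no decimal point), so it is an int; s is assigned the result of calling str(), which returns a str

int, str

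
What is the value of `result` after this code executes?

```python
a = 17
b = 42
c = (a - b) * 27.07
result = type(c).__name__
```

a is int; b is int; c is float; result = 'float'

'float'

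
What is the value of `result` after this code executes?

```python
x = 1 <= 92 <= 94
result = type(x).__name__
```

x is bool; result = 'bool'

'bool'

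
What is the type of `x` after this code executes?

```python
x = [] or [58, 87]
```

'or' returns first truthy value (list)

list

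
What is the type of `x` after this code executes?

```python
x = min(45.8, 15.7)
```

min() of floats returns float

float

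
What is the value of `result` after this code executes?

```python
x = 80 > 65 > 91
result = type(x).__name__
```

x is bool; result = 'bool'

'bool'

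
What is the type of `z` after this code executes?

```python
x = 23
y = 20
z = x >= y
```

Comparison returns bool

bool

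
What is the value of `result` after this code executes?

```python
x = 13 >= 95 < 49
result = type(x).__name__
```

x is bool; result = 'bool'

'bool'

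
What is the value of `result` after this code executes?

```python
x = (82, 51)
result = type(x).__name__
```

x is tuple; result = 'tuple'

'tuple'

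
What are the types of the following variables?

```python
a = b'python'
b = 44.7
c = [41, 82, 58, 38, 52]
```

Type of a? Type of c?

a is assigned a bytes literal (b'...' prefix); c is assigned a list literal (square brackets)

bytes, list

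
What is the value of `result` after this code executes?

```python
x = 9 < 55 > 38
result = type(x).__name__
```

x is bool; result = 'bool'

'bool'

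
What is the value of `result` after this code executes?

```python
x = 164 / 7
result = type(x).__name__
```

x is float; result = 'float'

'float'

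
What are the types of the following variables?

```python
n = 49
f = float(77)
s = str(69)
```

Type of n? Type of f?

n is assigned a bare integer (no decimal point), so it is an int; f is assigned the result of calling float(), which returns a float

int, float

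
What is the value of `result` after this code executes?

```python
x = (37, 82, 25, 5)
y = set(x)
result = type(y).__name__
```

x is tuple; y is set; result = 'set'

'set'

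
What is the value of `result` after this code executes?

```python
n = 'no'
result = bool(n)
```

n = 'no'; result = True

True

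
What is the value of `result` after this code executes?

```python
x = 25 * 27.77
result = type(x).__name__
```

x is float; result = 'float'

'float'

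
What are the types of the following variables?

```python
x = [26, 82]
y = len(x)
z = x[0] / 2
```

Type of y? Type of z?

len() returns int; int / int = float

int, float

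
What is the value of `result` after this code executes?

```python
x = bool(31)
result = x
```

x = True; result = True

True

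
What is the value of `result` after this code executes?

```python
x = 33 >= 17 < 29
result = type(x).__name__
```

x is bool; result = 'bool'

'bool'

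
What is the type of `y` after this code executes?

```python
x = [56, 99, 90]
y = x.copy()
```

list.copy() returns list

list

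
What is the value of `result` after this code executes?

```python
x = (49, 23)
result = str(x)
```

x = (49, 23); result = '(49, 23)'

'(49, 23)'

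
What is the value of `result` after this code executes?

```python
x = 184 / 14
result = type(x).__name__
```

x is float; result = 'float'

'float'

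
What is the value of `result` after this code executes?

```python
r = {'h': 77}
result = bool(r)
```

r = {'h': 77}; result = True

True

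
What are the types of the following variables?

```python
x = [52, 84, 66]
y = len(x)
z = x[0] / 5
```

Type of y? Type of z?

len() returns int; int / int = float

int, float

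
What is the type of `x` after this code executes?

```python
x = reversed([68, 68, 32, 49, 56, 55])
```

reversed() on a list returns list_reverseiterator

list_reverseiterator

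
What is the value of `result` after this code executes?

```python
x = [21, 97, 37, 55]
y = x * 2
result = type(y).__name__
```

x is list; y is list; result = 'list'

'list'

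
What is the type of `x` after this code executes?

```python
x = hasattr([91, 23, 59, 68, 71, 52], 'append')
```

hasattr() returns bool

bool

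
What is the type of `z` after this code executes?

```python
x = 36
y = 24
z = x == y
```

Comparison returns bool

bool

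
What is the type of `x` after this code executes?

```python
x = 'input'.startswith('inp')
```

str.startswith() returns bool

bool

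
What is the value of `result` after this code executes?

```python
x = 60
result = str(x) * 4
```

x = 60; result = '60606060'

'60606060'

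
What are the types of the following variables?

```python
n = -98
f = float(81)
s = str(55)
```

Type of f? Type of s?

f is assigned the result of calling float(), which returns a float; s is assigned the result of calling str(), which returns a str

float, str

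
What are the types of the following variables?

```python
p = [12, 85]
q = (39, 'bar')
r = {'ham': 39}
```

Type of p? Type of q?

p is assigned a list literal (square brackets); q is assigned a tuple (parenthesized, comma-separated values)

list, tuple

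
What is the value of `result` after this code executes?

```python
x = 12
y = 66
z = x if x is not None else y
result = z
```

x = 12; y = 66; z = 12; result = 12

12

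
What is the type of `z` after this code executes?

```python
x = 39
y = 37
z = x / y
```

int / int = float

float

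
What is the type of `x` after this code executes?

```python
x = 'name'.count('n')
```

str.count() returns int

int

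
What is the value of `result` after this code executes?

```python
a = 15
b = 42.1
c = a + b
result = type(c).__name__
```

a is int; b is float; c is float; result = 'float'

'float'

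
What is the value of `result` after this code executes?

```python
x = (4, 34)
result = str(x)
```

x = (4, 34); result = '(4, 34)'

'(4, 34)'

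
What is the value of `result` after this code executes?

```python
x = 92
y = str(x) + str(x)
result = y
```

x = 92; y = '9292'; result = '9292'

'9292'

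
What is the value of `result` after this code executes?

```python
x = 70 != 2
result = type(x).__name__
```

x is bool; result = 'bool'

'bool'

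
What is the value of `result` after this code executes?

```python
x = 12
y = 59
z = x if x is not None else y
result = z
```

x = 12; y = 59; z = 12; result = 12

12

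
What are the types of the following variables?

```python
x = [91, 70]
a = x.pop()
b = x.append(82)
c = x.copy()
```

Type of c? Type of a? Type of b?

copy() returns list; pop() returns element; append() returns None

list, int, NoneType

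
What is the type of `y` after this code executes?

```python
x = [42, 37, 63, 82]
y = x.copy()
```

list.copy() returns list

list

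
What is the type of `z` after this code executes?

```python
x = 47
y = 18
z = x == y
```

Equality comparison returns bool

bool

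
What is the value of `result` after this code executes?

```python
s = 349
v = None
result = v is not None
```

s = 349; v = None; result = False

False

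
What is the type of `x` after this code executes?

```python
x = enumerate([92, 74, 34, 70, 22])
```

enumerate() returns an enumerate object

enumerate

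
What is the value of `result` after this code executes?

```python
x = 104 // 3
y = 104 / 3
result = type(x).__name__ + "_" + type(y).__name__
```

x is int; y is float; result = 'int_float'

'int_float'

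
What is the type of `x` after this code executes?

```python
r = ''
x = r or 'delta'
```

'or' returns first truthy value (str)

str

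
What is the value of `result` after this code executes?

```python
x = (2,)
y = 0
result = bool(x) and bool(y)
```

x = (2,); y = 0; result = False

False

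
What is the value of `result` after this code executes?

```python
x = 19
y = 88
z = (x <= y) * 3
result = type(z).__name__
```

x is int; y is int; z is int; result = 'int'

'int'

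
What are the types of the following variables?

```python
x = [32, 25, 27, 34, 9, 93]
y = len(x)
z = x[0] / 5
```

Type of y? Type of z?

len() returns int; int / int = float

int, float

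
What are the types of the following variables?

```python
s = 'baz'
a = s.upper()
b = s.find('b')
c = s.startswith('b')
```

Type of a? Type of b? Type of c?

upper() returns str; find() returns int; startswith() returns bool

str, int, bool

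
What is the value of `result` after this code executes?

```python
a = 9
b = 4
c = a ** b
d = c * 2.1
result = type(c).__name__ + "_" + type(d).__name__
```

a is int; b is int; c is int; d is float; result = 'int_float'

'int_float'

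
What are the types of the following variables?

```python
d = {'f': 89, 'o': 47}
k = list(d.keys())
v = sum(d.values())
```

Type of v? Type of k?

sum of ints is int; list() converts to list

int, list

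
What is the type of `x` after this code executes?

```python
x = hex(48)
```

hex() returns str representation

str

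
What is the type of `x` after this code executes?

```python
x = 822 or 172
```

'or' returns first truthy value (int)

int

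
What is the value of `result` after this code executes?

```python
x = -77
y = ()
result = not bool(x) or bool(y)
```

x = -77; y = (); result = False

False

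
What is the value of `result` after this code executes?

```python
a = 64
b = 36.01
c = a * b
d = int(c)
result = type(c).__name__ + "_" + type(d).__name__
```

a is int; b is float; c is float; d is int; result = 'float_int'

'float_int'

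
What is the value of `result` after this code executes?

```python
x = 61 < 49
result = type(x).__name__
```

x is bool; result = 'bool'

'bool'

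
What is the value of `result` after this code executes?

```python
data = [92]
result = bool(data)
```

data = [92]; result = True

True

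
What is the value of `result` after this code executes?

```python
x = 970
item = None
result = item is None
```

x = 970; item = None; result = True

True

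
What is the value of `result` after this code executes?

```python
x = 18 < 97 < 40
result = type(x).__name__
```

x is bool; result = 'bool'

'bool'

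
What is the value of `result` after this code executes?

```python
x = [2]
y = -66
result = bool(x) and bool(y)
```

x = [2]; y = -66; result = True

True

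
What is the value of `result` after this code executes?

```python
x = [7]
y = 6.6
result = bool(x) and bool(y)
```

x = [7]; y = 6.6; result = True

True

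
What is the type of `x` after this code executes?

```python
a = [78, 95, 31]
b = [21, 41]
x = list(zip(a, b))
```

list(zip()) returns a list of tuples

list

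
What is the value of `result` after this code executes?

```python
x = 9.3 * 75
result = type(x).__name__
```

x is float; result = 'float'

'float'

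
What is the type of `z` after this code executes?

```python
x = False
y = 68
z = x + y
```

bool + int = int (bool is subclass of int)

int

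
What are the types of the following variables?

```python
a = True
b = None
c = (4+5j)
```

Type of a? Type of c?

a is assigned the constant True, which has type bool; c is assigned (4+5j), an int plus an imaginary literal (j suffix), which evaluates to complex

bool, complex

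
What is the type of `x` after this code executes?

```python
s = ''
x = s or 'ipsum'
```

'or' returns first truthy value (str)

str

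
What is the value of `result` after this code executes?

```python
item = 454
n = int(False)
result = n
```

item = 454; n = 0; result = 0

0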